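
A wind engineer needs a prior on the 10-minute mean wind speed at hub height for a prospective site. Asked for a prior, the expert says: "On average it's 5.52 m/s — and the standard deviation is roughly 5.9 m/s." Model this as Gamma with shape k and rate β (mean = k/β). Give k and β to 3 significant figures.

For Gamma(k, rate β): mean = k/β, variance = k/β², so CV = 1/√k.
CV = SD/mean = 5.9/5.52 = 1.069, hence k = 1/CV² = 0.875.
Then β = k/mean = 0.875/5.52 = 0.159.

k ≈ 0.875, β ≈ 0.159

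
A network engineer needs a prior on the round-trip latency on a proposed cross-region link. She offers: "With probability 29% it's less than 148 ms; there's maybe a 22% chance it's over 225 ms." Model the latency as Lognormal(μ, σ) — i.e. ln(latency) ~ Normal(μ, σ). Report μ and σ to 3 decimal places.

If T ~ Lognormal(μ,σ) then ln T ~ Normal(μ,σ), so the p-quantile of ln T is μ + z_p·σ.
ln(148) = 4.997 and ln(225) = 5.416; z_{0.29} = -0.5534, z_{0.78} = 0.7722.
σ = (5.416 − 4.997)/(0.7722 − (-0.5534)) = 0.316.
μ = 4.997 − (-0.5534)·0.316 = 5.172.

μ ≈ 5.172, σ ≈ 0.316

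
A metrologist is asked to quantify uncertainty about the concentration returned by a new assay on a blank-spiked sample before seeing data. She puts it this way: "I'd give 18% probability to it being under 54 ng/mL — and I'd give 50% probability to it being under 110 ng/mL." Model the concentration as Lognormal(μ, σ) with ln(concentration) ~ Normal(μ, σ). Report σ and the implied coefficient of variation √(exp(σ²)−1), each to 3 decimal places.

σ ≈ 0.777, CV ≈ 0.911

If T ~ Lognormal(μ,σ) then ln T ~ Normal(μ,σ), so the p-quantile of ln T is μ + z_p·σ.
ln(54) = 3.989 and ln(110) = 4.7; z_{0.18} = -0.9154, z_{0.5} = 0.
σ = (4.7 − 3.989)/(0 − (-0.9154)) = 0.777.
μ = 3.989 − (-0.9154)·0.777 = 4.700.
CV = √(exp(σ²)−1) = √(exp(0.6042)−1) = 0.911.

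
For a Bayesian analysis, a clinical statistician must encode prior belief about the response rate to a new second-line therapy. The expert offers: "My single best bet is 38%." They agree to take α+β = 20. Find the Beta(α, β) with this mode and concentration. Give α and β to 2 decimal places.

For α,β > 1 the Beta mode is (α−1)/(α+β−2). With α+β = 20, the mode is (α−1)/18.
Set (α−1)/18 = 0.38 → α = 1 + 0.38·18 = 7.84.
β = 20 − α = 12.16.

α = 7.84, β = 12.16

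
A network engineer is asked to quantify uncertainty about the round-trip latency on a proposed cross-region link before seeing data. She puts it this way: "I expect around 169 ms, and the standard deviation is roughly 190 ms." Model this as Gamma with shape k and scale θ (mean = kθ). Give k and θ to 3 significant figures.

k ≈ 0.791, θ ≈ 214

For Gamma(k, scale θ): mean = kθ, variance = kθ², so CV = 1/√k.
CV = SD/mean = 190/169 = 1.124, hence k = 1/CV² = 0.791.
Then θ = mean/k = 169/0.791 = 214.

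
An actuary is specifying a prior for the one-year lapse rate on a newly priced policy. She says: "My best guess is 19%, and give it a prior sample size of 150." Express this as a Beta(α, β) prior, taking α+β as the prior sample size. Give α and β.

α = 28.5, β = 121.5

Under the effective-sample-size interpretation, Beta(α, β) has prior mean α/(α+β) and prior sample size α+β.
So α+β = 150 and α/(α+β) = 0.19, giving α = 0.19·150 = 28.5 and β = 150 − 28.5 = 121.5.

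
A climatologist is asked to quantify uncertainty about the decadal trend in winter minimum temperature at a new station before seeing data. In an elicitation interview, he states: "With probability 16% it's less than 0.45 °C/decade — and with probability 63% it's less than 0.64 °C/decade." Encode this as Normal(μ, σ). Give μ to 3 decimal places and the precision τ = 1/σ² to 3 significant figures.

μ = 0.592, τ = 48.7

For Normal(μ,σ), the p-quantile is μ + z_p·σ. Here z_{0.16} = -0.9945, z_{0.63} = 0.3319.
So 0.45 = μ − 0.9945σ and 0.64 = μ + 0.3319σ.
Subtracting: σ = (0.64 − 0.45)/(0.3319 − (-0.9945)) = 0.143.
Then μ = 0.45 − (-0.9945)·0.143 = 0.592.
Precision τ = 1/σ² = 1/0.1433² = 48.7.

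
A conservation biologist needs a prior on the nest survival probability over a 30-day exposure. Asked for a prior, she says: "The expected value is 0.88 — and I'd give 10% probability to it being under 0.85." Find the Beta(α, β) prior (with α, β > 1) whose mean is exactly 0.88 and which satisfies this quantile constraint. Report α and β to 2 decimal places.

α ≈ 177.42, β ≈ 24.19

With mean 0.88 fixed, write α = 0.88s, β = 0.12s where s = α+β.
Need P(θ < 0.85) = 0.1 under Beta(0.88s, 0.12s). Normal approximation: (q−m)/√(m(1−m)/s) ≈ z_{0.1} = -1.28, so s ≈ 0.88·0.12·(-1.28)²/(0.85−0.88)² = 192.7.
At s = 192.7: P(θ<0.85) ≈ 0.105. Adjusting to match 0.1 gives s ≈ 201.62.
So α = 0.88·201.62 ≈ 177.42, β = 0.12·201.62 ≈ 24.19.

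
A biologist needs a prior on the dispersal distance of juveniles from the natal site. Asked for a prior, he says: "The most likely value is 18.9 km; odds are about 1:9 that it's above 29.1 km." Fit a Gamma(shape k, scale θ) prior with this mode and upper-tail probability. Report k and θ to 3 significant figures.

Gamma(k,θ) with k>1 has mode (k−1)θ, so θ = 18.9/(k−1).
Need P(X < 29.1) = 0.9 with θ tied to k this way. Start at k = 2, θ = 18.9: P(X<29.1) ≈ 0.455.
Too low — raise k to concentrate. Iterating converges to k ≈ 11.
Then θ = 18.9/(11−1) ≈ 1.88.

k ≈ 11, θ ≈ 1.88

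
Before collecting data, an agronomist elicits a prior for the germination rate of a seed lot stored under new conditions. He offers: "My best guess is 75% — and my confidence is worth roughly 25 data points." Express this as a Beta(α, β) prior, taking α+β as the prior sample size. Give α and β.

Under the effective-sample-size interpretation, Beta(α, β) has prior mean α/(α+β) and prior sample size α+β.
So α+β = 25 and α/(α+β) = 0.75, giving α = 0.75·25 = 18.75 and β = 25 − 18.75 = 6.25.

α = 18.75, β = 6.25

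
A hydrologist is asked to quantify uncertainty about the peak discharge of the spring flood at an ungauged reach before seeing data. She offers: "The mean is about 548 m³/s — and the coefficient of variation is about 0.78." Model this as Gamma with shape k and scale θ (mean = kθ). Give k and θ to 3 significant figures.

k ≈ 1.64, θ ≈ 333

For Gamma(k, scale θ): mean = kθ, variance = kθ², so CV = 1/√k.
CV = 0.78, hence k = 1/CV² = 1.64.
Then θ = mean/k = 548/1.64 = 333.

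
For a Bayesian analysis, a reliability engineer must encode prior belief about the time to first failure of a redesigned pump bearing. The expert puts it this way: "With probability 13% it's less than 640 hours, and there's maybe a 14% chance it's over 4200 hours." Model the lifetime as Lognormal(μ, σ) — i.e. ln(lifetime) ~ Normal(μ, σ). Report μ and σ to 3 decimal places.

μ ≈ 7.422, σ ≈ 0.853

If T ~ Lognormal(μ,σ) then ln T ~ Normal(μ,σ), so the p-quantile of ln T is μ + z_p·σ.
ln(640) = 6.461 and ln(4200) = 8.343; z_{0.13} = -1.126, z_{0.86} = 1.08.
σ = (8.343 − 6.461)/(1.08 − (-1.126)) = 0.853.
μ = 6.461 − (-1.126)·0.853 = 7.422.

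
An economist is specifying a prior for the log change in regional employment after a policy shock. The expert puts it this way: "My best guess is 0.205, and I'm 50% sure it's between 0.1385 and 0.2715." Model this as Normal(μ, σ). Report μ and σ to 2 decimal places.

A symmetric 50% interval runs μ ± z·σ with z = 0.6745.
Half-width = 0.0665, so σ = 0.0665/0.6745 = 0.10.
μ is the stated best guess, 0.20.

μ = 0.20, σ = 0.10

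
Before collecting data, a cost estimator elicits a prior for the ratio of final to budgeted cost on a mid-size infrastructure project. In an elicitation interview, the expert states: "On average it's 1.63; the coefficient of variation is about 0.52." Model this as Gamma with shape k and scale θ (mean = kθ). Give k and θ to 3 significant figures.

For Gamma(k, scale θ): mean = kθ, variance = kθ², so CV = 1/√k.
CV = 0.52, hence k = 1/CV² = 3.7.
Then θ = mean/k = 1.63/3.7 = 0.441.

k ≈ 3.7, θ ≈ 0.441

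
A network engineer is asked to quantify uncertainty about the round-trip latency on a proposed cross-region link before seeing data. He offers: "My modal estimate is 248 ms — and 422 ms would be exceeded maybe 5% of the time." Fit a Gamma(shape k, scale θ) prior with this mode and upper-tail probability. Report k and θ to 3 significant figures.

k ≈ 10.9, θ ≈ 25.1

Gamma(k,θ) with k>1 has mode (k−1)θ, so θ = 248/(k−1).
Need P(X < 422) = 0.95 with θ tied to k this way. Start at k = 2, θ = 248: P(X<422) ≈ 0.507.
Too low — raise k to concentrate. Iterating converges to k ≈ 10.9.
Then θ = 248/(10.9−1) ≈ 25.1.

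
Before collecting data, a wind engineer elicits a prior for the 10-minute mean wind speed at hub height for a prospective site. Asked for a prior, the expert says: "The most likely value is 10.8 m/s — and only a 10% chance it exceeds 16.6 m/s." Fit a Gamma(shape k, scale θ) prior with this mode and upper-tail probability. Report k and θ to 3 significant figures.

k ≈ 11.1, θ ≈ 1.07

Gamma(k,θ) with k>1 has mode (k−1)θ, so θ = 10.8/(k−1).
Need P(X < 16.6) = 0.9 with θ tied to k this way. Start at k = 2, θ = 10.8: P(X<16.6) ≈ 0.454.
Too low — raise k to concentrate. Iterating converges to k ≈ 11.1.
Then θ = 10.8/(11.1−1) ≈ 1.07.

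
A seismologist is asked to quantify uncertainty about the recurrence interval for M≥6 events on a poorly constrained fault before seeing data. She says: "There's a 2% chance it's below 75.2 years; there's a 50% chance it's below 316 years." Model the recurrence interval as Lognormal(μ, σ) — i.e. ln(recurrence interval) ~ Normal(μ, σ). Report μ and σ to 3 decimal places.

If T ~ Lognormal(μ,σ) then ln T ~ Normal(μ,σ), so the p-quantile of ln T is μ + z_p·σ.
ln(75.2) = 4.32 and ln(316) = 5.756; z_{0.02} = -2.054, z_{0.5} = 0.
σ = (5.756 − 4.32)/(0 − (-2.054)) = 0.699.
μ = 4.32 − (-2.054)·0.699 = 5.756.

μ ≈ 5.756, σ ≈ 0.699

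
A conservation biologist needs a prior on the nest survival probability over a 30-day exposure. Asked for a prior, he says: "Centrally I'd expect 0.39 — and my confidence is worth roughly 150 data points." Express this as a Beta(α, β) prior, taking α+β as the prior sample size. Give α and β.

Under the effective-sample-size interpretation, Beta(α, β) has prior mean α/(α+β) and prior sample size α+β.
So α+β = 150 and α/(α+β) = 0.39, giving α = 0.39·150 = 58.5 and β = 150 − 58.5 = 91.5.

α = 58.5, β = 91.5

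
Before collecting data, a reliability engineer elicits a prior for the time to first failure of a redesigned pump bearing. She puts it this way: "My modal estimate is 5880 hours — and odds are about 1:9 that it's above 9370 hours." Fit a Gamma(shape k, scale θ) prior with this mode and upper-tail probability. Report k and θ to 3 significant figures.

k ≈ 9.65, θ ≈ 680

Gamma(k,θ) with k>1 has mode (k−1)θ, so θ = 5880/(k−1).
Need P(X < 9370) = 0.9 with θ tied to k this way. Start at k = 2, θ = 5880: P(X<9370) ≈ 0.473.
Too low — raise k to concentrate. Iterating converges to k ≈ 9.65.
Then θ = 5880/(9.65−1) ≈ 680.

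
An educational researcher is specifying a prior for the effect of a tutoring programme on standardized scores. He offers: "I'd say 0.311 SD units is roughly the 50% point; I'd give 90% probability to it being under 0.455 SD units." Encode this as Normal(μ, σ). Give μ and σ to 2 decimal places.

For Normal(μ,σ), the p-quantile is μ + z_p·σ. Here z_{0.5} = 0, z_{0.9} = 1.282.
So 0.311 = μ + 0σ and 0.455 = μ + 1.282σ.
Subtracting: σ = (0.455 − 0.311)/(1.282 − (0)) = 0.11.
Then μ = 0.311 − (0)·0.11 = 0.31.

μ = 0.31, σ = 0.11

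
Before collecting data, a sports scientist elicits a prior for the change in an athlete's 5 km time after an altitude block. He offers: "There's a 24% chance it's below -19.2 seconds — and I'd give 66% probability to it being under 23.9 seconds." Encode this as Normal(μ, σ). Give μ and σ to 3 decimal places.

The p-quantile of Normal(μ,σ) is μ + z_p·σ, with z_{0.24} = -0.7063 and z_{0.66} = 0.4125.
Eliminate σ: μ = (z₂·x₁ − z₁·x₂)/(z₂ − z₁) = (0.4125·-19.2 − (-0.7063)·23.9)/1.119 = 8.010.
Then σ = (x₂ − x₁)/(z₂ − z₁) = (23.9 − -19.2)/1.119 = 38.525.

μ = 8.010, σ = 38.525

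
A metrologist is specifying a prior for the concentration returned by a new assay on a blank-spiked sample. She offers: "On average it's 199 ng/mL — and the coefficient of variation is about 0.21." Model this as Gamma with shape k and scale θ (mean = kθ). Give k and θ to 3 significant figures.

k ≈ 22.7, θ ≈ 8.78

For Gamma(k, scale θ): mean = kθ, variance = kθ², so CV = 1/√k.
CV = 0.21, hence k = 1/CV² = 22.7.
Then θ = mean/k = 199/22.7 = 8.78.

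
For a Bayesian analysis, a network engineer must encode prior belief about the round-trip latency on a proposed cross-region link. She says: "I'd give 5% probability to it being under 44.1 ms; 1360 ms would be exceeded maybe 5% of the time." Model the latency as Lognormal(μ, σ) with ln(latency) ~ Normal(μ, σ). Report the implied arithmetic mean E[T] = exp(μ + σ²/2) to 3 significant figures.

If T ~ Lognormal(μ,σ) then ln T ~ Normal(μ,σ), so the p-quantile of ln T is μ + z_p·σ.
ln(44.1) = 3.786 and ln(1360) = 7.215; z_{0.05} = -1.645, z_{0.95} = 1.645.
σ = (7.215 − 3.786)/(1.645 − (-1.645)) = 1.042.
μ = 3.786 − (-1.645)·1.042 = 5.501.
E[T] = exp(μ + σ²/2) = exp(5.501 + 0.5432) = 422 ms.

E[T] ≈ 422 ms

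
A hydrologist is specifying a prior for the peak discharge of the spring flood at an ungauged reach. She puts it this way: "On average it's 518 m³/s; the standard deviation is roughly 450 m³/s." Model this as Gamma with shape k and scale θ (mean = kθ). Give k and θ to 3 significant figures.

k ≈ 1.33, θ ≈ 391

For Gamma(k, scale θ): mean = kθ, variance = kθ², so CV = 1/√k.
CV = SD/mean = 450/518 = 0.8687, hence k = 1/CV² = 1.33.
Then θ = mean/k = 518/1.33 = 391.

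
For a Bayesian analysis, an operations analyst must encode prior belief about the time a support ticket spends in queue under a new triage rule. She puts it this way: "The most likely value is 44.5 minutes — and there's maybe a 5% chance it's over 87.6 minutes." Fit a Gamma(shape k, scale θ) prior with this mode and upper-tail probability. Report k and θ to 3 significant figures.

k ≈ 7.05, θ ≈ 7.36

Gamma(k,θ) with k>1 has mode (k−1)θ, so θ = 44.5/(k−1).
Need P(X < 87.6) = 0.95 with θ tied to k this way. Start at k = 2, θ = 44.5: P(X<87.6) ≈ 0.585.
Too low — raise k to concentrate. Iterating converges to k ≈ 7.05.
Then θ = 44.5/(7.05−1) ≈ 7.36.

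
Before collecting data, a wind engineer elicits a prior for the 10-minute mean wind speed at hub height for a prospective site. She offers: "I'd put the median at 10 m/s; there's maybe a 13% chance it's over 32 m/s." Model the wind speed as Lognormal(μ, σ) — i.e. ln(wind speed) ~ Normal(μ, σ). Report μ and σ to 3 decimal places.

If T ~ Lognormal(μ,σ) then ln T ~ Normal(μ,σ), so the p-quantile of ln T is μ + z_p·σ.
ln(10) = 2.303 and ln(32) = 3.466; z_{0.5} = 0, z_{0.87} = 1.126.
σ = (3.466 − 2.303)/(1.126 − (0)) = 1.033.
μ = 2.303 − (0)·1.033 = 2.303.

μ ≈ 2.303, σ ≈ 1.033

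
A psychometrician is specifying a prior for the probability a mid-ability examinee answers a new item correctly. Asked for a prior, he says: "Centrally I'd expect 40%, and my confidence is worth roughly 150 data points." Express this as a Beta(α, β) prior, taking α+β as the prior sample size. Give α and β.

α = 60, β = 90

Under the effective-sample-size interpretation, Beta(α, β) has prior mean α/(α+β) and prior sample size α+β.
So α+β = 150 and α/(α+β) = 0.4, giving α = 0.4·150 = 60 and β = 150 − 60 = 90.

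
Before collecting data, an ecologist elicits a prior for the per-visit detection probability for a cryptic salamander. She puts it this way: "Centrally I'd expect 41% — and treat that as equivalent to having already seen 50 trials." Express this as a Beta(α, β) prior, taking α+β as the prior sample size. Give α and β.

Under the effective-sample-size interpretation, Beta(α, β) has prior mean α/(α+β) and prior sample size α+β.
So α+β = 50 and α/(α+β) = 0.41, giving α = 0.41·50 = 20.5 and β = 50 − 20.5 = 29.5.

α = 20.5, β = 29.5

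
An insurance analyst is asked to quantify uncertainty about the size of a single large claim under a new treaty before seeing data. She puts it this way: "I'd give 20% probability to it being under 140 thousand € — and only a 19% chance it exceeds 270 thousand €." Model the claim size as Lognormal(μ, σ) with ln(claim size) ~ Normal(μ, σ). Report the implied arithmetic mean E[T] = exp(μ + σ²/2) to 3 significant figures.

If T ~ Lognormal(μ,σ) then ln T ~ Normal(μ,σ), so the p-quantile of ln T is μ + z_p·σ.
ln(140) = 4.942 and ln(270) = 5.598; z_{0.2} = -0.8416, z_{0.81} = 0.8779.
σ = (5.598 − 4.942)/(0.8779 − (-0.8416)) = 0.382.
μ = 4.942 − (-0.8416)·0.382 = 5.263.
E[T] = exp(μ + σ²/2) = exp(5.263 + 0.0729) = 208 thousand €.

E[T] ≈ 208 thousand €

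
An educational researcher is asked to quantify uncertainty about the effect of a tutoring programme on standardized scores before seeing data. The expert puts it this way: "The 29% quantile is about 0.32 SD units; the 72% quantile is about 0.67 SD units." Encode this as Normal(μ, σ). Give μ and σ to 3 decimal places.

The p-quantile of Normal(μ,σ) is μ + z_p·σ, with z_{0.29} = -0.5534 and z_{0.72} = 0.5828.
Eliminate σ: μ = (z₂·x₁ − z₁·x₂)/(z₂ − z₁) = (0.5828·0.32 − (-0.5534)·0.67)/1.136 = 0.490.
Then σ = (x₂ − x₁)/(z₂ − z₁) = (0.67 − 0.32)/1.136 = 0.308.

μ = 0.490, σ = 0.308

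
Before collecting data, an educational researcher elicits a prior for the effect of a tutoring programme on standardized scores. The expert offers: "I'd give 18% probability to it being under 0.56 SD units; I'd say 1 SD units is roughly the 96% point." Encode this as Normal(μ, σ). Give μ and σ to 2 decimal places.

μ = 0.71, σ = 0.17

For Normal(μ,σ), the p-quantile is μ + z_p·σ. Here z_{0.18} = -0.9154, z_{0.96} = 1.751.
So 0.56 = μ − 0.9154σ and 1 = μ + 1.751σ.
Subtracting: σ = (1 − 0.56)/(1.751 − (-0.9154)) = 0.17.
Then μ = 0.56 − (-0.9154)·0.17 = 0.71.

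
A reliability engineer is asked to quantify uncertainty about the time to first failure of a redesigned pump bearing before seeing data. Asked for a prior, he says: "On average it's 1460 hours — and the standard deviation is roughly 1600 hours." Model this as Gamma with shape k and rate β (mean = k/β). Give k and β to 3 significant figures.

For Gamma(k, rate β): mean = k/β, variance = k/β², so CV = 1/√k.
CV = SD/mean = 1600/1460 = 1.096, hence k = 1/CV² = 0.833.
Then β = k/mean = 0.833/1460 = 0.00057.

k ≈ 0.833, β ≈ 0.00057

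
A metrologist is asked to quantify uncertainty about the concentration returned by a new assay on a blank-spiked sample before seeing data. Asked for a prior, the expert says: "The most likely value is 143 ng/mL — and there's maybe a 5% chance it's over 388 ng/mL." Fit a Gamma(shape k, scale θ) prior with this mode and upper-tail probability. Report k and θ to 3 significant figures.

Gamma(k,θ) with k>1 has mode (k−1)θ, so θ = 143/(k−1).
Need P(X < 388) = 0.95 with θ tied to k this way. Start at k = 2, θ = 143: P(X<388) ≈ 0.754.
Too low — raise k to concentrate. Iterating converges to k ≈ 3.7.
Then θ = 143/(3.7−1) ≈ 53.

k ≈ 3.7, θ ≈ 53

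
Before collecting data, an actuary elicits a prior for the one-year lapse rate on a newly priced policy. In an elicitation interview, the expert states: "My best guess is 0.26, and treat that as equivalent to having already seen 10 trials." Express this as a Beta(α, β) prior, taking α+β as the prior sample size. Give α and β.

Under the effective-sample-size interpretation, Beta(α, β) has prior mean α/(α+β) and prior sample size α+β.
So α+β = 10 and α/(α+β) = 0.26, giving α = 0.26·10 = 2.6 and β = 10 − 2.6 = 7.4.

α = 2.6, β = 7.4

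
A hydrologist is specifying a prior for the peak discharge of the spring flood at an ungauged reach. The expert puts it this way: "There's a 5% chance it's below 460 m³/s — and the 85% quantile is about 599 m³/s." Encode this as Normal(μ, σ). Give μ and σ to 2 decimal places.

μ = 545.27, σ = 51.84

For Normal(μ,σ), the p-quantile is μ + z_p·σ. Here z_{0.05} = -1.645, z_{0.85} = 1.036.
So 460 = μ − 1.645σ and 599 = μ + 1.036σ.
Subtracting: σ = (599 − 460)/(1.036 − (-1.645)) = 51.84.
Then μ = 460 − (-1.645)·51.84 = 545.27.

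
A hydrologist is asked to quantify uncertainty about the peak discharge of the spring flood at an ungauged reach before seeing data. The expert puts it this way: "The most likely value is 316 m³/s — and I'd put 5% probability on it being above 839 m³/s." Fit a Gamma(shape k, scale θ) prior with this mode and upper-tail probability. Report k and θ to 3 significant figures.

k ≈ 3.83, θ ≈ 112

Gamma(k,θ) with k>1 has mode (k−1)θ, so θ = 316/(k−1).
Need P(X < 839) = 0.95 with θ tied to k this way. Start at k = 2, θ = 316: P(X<839) ≈ 0.743.
Too low — raise k to concentrate. Iterating converges to k ≈ 3.83.
Then θ = 316/(3.83−1) ≈ 112.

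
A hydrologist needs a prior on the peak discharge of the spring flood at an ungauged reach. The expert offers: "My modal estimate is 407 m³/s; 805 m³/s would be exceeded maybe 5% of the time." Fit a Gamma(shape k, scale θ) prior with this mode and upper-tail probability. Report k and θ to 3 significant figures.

k ≈ 6.96, θ ≈ 68.3

Gamma(k,θ) with k>1 has mode (k−1)θ, so θ = 407/(k−1).
Need P(X < 805) = 0.95 with θ tied to k this way. Start at k = 2, θ = 407: P(X<805) ≈ 0.588.
Too low — raise k to concentrate. Iterating converges to k ≈ 6.96.
Then θ = 407/(6.96−1) ≈ 68.3.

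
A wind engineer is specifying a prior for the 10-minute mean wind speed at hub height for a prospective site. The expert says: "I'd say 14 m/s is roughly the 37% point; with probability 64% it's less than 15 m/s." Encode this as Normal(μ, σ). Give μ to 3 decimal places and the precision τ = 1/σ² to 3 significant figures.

The p-quantile of Normal(μ,σ) is μ + z_p·σ, with z_{0.37} = -0.3319 and z_{0.64} = 0.3585.
Eliminate σ: μ = (z₂·x₁ − z₁·x₂)/(z₂ − z₁) = (0.3585·14 − (-0.3319)·15)/0.6903 = 14.481.
Then σ = (x₂ − x₁)/(z₂ − z₁) = (15 − 14)/0.6903 = 1.449.
Precision τ = 1/σ² = 1/1.449² = 0.477.

μ = 14.481, τ = 0.477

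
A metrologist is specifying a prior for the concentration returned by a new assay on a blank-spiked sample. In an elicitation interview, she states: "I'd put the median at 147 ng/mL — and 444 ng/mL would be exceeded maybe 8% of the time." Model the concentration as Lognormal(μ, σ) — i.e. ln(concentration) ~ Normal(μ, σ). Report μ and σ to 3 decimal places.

μ ≈ 4.990, σ ≈ 0.787

If T ~ Lognormal(μ,σ) then ln T ~ Normal(μ,σ), so the p-quantile of ln T is μ + z_p·σ.
ln(147) = 4.99 and ln(444) = 6.096; z_{0.5} = 0, z_{0.92} = 1.405.
σ = (6.096 − 4.99)/(1.405 − (0)) = 0.787.
μ = 4.99 − (0)·0.787 = 4.990.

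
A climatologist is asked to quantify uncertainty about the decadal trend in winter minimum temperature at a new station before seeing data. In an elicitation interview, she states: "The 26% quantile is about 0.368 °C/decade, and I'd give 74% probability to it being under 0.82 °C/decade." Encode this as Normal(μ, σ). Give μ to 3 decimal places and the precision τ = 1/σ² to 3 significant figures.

For Normal(μ,σ), the p-quantile is μ + z_p·σ. Here z_{0.26} = -0.6433, z_{0.74} = 0.6433.
So 0.368 = μ − 0.6433σ and 0.82 = μ + 0.6433σ.
Subtracting: σ = (0.82 − 0.368)/(0.6433 − (-0.6433)) = 0.351.
Then μ = 0.368 − (-0.6433)·0.351 = 0.594.
Precision τ = 1/σ² = 1/0.3513² = 8.1.

μ = 0.594, τ = 8.1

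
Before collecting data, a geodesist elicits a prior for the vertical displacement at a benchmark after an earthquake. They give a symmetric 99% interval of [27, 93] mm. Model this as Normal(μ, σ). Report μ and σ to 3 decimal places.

A symmetric 99% interval runs μ ± z·σ with z = 2.576.
Half-width = 33, so σ = 33/2.576 = 12.811.
μ is the interval midpoint, 60.000.

μ = 60.000, σ = 12.811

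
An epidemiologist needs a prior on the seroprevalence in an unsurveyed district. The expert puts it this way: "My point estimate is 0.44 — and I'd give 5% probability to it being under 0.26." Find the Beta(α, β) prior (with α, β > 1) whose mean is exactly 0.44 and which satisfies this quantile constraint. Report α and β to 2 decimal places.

With mean 0.44 fixed, write α = 0.44s, β = 0.56s where s = α+β.
Need P(θ < 0.26) = 0.05 under Beta(0.44s, 0.56s). Normal approximation: (q−m)/√(m(1−m)/s) ≈ z_{0.05} = -1.64, so s ≈ 0.44·0.56·(-1.64)²/(0.26−0.44)² = 20.6.
At s = 20.6: P(θ<0.26) ≈ 0.042. Adjusting to match 0.05 gives s ≈ 18.84.
So α = 0.44·18.84 ≈ 8.29, β = 0.56·18.84 ≈ 10.55.

α ≈ 8.29, β ≈ 10.55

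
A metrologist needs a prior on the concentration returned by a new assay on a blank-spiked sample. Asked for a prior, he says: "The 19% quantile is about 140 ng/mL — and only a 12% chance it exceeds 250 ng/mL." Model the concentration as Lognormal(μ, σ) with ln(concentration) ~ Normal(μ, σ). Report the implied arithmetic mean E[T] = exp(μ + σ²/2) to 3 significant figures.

If T ~ Lognormal(μ,σ) then ln T ~ Normal(μ,σ), so the p-quantile of ln T is μ + z_p·σ.
ln(140) = 4.942 and ln(250) = 5.521; z_{0.19} = -0.8779, z_{0.88} = 1.175.
σ = (5.521 − 4.942)/(1.175 − (-0.8779)) = 0.282.
μ = 4.942 − (-0.8779)·0.282 = 5.190.
E[T] = exp(μ + σ²/2) = exp(5.190 + 0.0399) = 187 ng/mL.

E[T] ≈ 187 ng/mL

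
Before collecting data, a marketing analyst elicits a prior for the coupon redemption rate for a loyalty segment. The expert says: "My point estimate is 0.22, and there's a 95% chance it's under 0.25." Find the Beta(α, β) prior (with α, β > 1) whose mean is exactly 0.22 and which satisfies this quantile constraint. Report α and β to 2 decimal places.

With mean 0.22 fixed, write α = 0.22s, β = 0.78s where s = α+β.
Need P(θ < 0.25) = 0.95 under Beta(0.22s, 0.78s). Normal approximation: (q−m)/√(m(1−m)/s) ≈ z_{0.95} = 1.64, so s ≈ 0.22·0.78·(1.64)²/(0.25−0.22)² = 515.9.
At s = 515.9: P(θ<0.25) ≈ 0.947. Adjusting to match 0.95 gives s ≈ 535.65.
So α = 0.22·535.65 ≈ 117.84, β = 0.78·535.65 ≈ 417.81.

α ≈ 117.84, β ≈ 417.81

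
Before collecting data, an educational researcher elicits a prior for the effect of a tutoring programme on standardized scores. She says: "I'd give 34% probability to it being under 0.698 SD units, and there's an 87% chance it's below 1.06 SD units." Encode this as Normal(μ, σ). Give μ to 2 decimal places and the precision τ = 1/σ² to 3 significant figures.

For Normal(μ,σ), the p-quantile is μ + z_p·σ. Here z_{0.34} = -0.4125, z_{0.87} = 1.126.
So 0.698 = μ − 0.4125σ and 1.06 = μ + 1.126σ.
Subtracting: σ = (1.06 − 0.698)/(1.126 − (-0.4125)) = 0.24.
Then μ = 0.698 − (-0.4125)·0.24 = 0.80.
Precision τ = 1/σ² = 1/0.2352² = 18.1.

μ = 0.80, τ = 18.1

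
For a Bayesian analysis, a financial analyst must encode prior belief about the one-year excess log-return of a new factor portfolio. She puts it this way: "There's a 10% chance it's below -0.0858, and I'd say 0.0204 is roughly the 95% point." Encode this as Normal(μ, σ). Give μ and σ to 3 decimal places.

μ = -0.039, σ = 0.036

For Normal(μ,σ), the p-quantile is μ + z_p·σ. Here z_{0.1} = -1.282, z_{0.95} = 1.645.
So -0.0858 = μ − 1.282σ and 0.0204 = μ + 1.645σ.
Subtracting: σ = (0.0204 − -0.0858)/(1.645 − (-1.282)) = 0.036.
Then μ = -0.0858 − (-1.282)·0.036 = -0.039.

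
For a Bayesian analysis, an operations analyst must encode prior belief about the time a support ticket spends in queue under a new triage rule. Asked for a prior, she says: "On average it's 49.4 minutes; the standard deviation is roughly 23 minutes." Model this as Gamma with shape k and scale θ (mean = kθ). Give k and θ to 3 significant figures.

For Gamma(k, scale θ): mean = kθ, variance = kθ², so CV = 1/√k.
CV = SD/mean = 23/49.4 = 0.4656, hence k = 1/CV² = 4.61.
Then θ = mean/k = 49.4/4.61 = 10.7.

k ≈ 4.61, θ ≈ 10.7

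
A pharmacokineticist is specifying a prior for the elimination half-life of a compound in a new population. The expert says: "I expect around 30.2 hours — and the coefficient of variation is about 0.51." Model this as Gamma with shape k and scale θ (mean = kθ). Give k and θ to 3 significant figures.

k ≈ 3.84, θ ≈ 7.86

For Gamma(k, scale θ): mean = kθ, variance = kθ², so CV = 1/√k.
CV = 0.51, hence k = 1/CV² = 3.84.
Then θ = mean/k = 30.2/3.84 = 7.86.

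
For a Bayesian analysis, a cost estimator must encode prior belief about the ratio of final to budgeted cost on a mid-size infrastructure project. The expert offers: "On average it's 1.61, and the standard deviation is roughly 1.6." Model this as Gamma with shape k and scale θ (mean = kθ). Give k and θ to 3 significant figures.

k ≈ 1.01, θ ≈ 1.59

For Gamma(k, scale θ): mean = kθ, variance = kθ², so CV = 1/√k.
CV = SD/mean = 1.6/1.61 = 0.9938, hence k = 1/CV² = 1.01.
Then θ = mean/k = 1.61/1.01 = 1.59.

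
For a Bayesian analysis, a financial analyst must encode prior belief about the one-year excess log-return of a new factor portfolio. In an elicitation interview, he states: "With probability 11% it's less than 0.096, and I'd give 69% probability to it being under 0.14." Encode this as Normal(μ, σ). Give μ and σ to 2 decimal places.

The p-quantile of Normal(μ,σ) is μ + z_p·σ, with z_{0.11} = -1.227 and z_{0.69} = 0.4959.
Eliminate σ: μ = (z₂·x₁ − z₁·x₂)/(z₂ − z₁) = (0.4959·0.096 − (-1.227)·0.14)/1.722 = 0.13.
Then σ = (x₂ − x₁)/(z₂ − z₁) = (0.14 − 0.096)/1.722 = 0.03.

μ = 0.13, σ = 0.03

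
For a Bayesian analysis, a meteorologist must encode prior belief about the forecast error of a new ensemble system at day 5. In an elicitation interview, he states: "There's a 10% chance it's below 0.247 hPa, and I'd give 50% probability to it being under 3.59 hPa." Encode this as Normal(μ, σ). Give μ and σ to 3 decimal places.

For Normal(μ,σ), the p-quantile is μ + z_p·σ. Here z_{0.1} = -1.282, z_{0.5} = 0.
So 0.247 = μ − 1.282σ and 3.59 = μ + 0σ.
Subtracting: σ = (3.59 − 0.247)/(0 − (-1.282)) = 2.609.
Then μ = 0.247 − (-1.282)·2.609 = 3.590.

μ = 3.590, σ = 2.609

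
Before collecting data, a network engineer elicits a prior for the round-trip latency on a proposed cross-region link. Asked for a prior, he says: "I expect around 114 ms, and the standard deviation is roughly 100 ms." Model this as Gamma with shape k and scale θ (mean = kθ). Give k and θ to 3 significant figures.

For Gamma(k, scale θ): mean = kθ, variance = kθ², so CV = 1/√k.
CV = SD/mean = 100/114 = 0.8772, hence k = 1/CV² = 1.3.
Then θ = mean/k = 114/1.3 = 87.7.

k ≈ 1.3, θ ≈ 87.7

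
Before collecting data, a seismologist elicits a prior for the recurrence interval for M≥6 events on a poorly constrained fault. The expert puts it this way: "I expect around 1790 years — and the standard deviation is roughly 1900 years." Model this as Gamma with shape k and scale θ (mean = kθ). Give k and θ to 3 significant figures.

k ≈ 0.888, θ ≈ 2020

For Gamma(k, scale θ): mean = kθ, variance = kθ², so CV = 1/√k.
CV = SD/mean = 1900/1790 = 1.061, hence k = 1/CV² = 0.888.
Then θ = mean/k = 1790/0.888 = 2020.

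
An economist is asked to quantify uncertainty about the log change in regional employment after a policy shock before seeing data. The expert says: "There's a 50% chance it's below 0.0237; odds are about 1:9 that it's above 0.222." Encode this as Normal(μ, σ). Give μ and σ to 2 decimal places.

μ = 0.02, σ = 0.15

The p-quantile of Normal(μ,σ) is μ + z_p·σ, with z_{0.5} = 0 and z_{0.9} = 1.282.
Eliminate σ: μ = (z₂·x₁ − z₁·x₂)/(z₂ − z₁) = (1.282·0.0237 − (0)·0.222)/1.282 = 0.02.
Then σ = (x₂ − x₁)/(z₂ − z₁) = (0.222 − 0.0237)/1.282 = 0.15.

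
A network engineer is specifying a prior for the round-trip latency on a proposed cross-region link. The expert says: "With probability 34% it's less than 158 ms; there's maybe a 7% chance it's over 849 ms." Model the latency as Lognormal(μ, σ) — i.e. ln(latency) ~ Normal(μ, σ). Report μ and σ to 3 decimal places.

If T ~ Lognormal(μ,σ) then ln T ~ Normal(μ,σ), so the p-quantile of ln T is μ + z_p·σ.
ln(158) = 5.063 and ln(849) = 6.744; z_{0.34} = -0.4125, z_{0.93} = 1.476.
σ = (6.744 − 5.063)/(1.476 − (-0.4125)) = 0.890.
μ = 5.063 − (-0.4125)·0.890 = 5.430.

μ ≈ 5.430, σ ≈ 0.890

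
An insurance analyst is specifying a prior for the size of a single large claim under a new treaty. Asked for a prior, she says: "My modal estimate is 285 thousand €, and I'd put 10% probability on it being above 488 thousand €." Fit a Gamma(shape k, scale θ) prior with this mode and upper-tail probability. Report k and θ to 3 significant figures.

k ≈ 7.55, θ ≈ 43.5

Gamma(k,θ) with k>1 has mode (k−1)θ, so θ = 285/(k−1).
Need P(X < 488) = 0.9 with θ tied to k this way. Start at k = 2, θ = 285: P(X<488) ≈ 0.511.
Too low — raise k to concentrate. Iterating converges to k ≈ 7.55.
Then θ = 285/(7.55−1) ≈ 43.5.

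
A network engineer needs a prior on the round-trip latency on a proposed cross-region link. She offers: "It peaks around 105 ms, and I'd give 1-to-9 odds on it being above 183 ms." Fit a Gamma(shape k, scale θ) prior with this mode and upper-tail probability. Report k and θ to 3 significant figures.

k ≈ 7.15, θ ≈ 17.1

Gamma(k,θ) with k>1 has mode (k−1)θ, so θ = 105/(k−1).
Need P(X < 183) = 0.9 with θ tied to k this way. Start at k = 2, θ = 105: P(X<183) ≈ 0.520.
Too low — raise k to concentrate. Iterating converges to k ≈ 7.15.
Then θ = 105/(7.15−1) ≈ 17.1.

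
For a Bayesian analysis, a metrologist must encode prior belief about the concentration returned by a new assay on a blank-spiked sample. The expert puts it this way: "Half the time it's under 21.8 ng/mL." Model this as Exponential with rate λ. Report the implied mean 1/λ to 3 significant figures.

Exponential median = ln 2 / λ, so λ = ln 2 / 21.8 = 0.0318.
Mean = 1/λ = 31.5 ng/mL.

mean ≈ 31.5 ng/mL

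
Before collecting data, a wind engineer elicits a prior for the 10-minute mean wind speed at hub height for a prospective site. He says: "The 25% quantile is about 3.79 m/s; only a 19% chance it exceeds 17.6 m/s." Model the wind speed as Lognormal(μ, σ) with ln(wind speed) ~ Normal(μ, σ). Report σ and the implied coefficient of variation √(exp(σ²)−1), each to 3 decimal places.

If T ~ Lognormal(μ,σ) then ln T ~ Normal(μ,σ), so the p-quantile of ln T is μ + z_p·σ.
ln(3.79) = 1.332 and ln(17.6) = 2.868; z_{0.25} = -0.6745, z_{0.81} = 0.8779.
σ = (2.868 − 1.332)/(0.8779 − (-0.6745)) = 0.989.
μ = 1.332 − (-0.6745)·0.989 = 2.000.
CV = √(exp(σ²)−1) = √(exp(0.9784)−1) = 1.288.

σ ≈ 0.989, CV ≈ 1.288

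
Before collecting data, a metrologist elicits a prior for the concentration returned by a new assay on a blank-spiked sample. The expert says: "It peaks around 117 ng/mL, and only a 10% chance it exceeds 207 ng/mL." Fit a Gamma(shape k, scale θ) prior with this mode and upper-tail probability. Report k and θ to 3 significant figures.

k ≈ 6.84, θ ≈ 20

Gamma(k,θ) with k>1 has mode (k−1)θ, so θ = 117/(k−1).
Need P(X < 207) = 0.9 with θ tied to k this way. Start at k = 2, θ = 117: P(X<207) ≈ 0.528.
Too low — raise k to concentrate. Iterating converges to k ≈ 6.84.
Then θ = 117/(6.84−1) ≈ 20.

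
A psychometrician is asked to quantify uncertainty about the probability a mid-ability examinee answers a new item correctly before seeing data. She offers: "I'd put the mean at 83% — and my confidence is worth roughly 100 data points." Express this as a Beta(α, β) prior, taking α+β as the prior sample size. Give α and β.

Under the effective-sample-size interpretation, Beta(α, β) has prior mean α/(α+β) and prior sample size α+β.
So α+β = 100 and α/(α+β) = 0.83, giving α = 0.83·100 = 83 and β = 100 − 83 = 17.

α = 83, β = 17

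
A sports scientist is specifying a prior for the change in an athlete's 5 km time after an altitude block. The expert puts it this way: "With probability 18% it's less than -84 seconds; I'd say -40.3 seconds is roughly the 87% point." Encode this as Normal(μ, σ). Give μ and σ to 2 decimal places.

μ = -64.41, σ = 21.40

For Normal(μ,σ), the p-quantile is μ + z_p·σ. Here z_{0.18} = -0.9154, z_{0.87} = 1.126.
So -84 = μ − 0.9154σ and -40.3 = μ + 1.126σ.
Subtracting: σ = (-40.3 − -84)/(1.126 − (-0.9154)) = 21.40.
Then μ = -84 − (-0.9154)·21.40 = -64.41.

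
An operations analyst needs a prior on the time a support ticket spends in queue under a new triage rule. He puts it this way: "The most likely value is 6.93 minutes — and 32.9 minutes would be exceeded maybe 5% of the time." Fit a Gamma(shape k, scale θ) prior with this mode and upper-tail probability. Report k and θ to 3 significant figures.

Gamma(k,θ) with k>1 has mode (k−1)θ, so θ = 6.93/(k−1).
Need P(X < 32.9) = 0.95 with θ tied to k this way. Start at k = 2, θ = 6.93: P(X<32.9) ≈ 0.950.
Too high — lower k to spread out. Iterating converges to k ≈ 2.
Then θ = 6.93/(2−1) ≈ 6.94.

k ≈ 2, θ ≈ 6.94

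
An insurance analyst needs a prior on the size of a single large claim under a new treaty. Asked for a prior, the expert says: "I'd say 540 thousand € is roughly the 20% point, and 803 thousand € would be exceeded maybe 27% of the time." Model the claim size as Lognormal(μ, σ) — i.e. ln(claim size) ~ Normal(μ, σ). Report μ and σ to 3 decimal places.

μ ≈ 6.521, σ ≈ 0.273

If T ~ Lognormal(μ,σ) then ln T ~ Normal(μ,σ), so the p-quantile of ln T is μ + z_p·σ.
ln(540) = 6.292 and ln(803) = 6.688; z_{0.2} = -0.8416, z_{0.73} = 0.6128.
σ = (6.688 − 6.292)/(0.6128 − (-0.8416)) = 0.273.
μ = 6.292 − (-0.8416)·0.273 = 6.521.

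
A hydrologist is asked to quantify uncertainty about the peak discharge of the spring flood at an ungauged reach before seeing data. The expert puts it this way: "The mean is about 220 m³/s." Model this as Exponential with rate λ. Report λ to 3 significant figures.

Exponential mean = 1/λ, so λ = 1/220.0 = 0.00455.

λ ≈ 0.00455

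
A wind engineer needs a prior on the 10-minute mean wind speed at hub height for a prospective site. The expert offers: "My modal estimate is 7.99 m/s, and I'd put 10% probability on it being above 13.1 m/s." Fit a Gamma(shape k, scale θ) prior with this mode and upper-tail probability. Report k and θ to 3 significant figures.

k ≈ 8.71, θ ≈ 1.04

Gamma(k,θ) with k>1 has mode (k−1)θ, so θ = 7.99/(k−1).
Need P(X < 13.1) = 0.9 with θ tied to k this way. Start at k = 2, θ = 7.99: P(X<13.1) ≈ 0.488.
Too low — raise k to concentrate. Iterating converges to k ≈ 8.71.
Then θ = 7.99/(8.71−1) ≈ 1.04.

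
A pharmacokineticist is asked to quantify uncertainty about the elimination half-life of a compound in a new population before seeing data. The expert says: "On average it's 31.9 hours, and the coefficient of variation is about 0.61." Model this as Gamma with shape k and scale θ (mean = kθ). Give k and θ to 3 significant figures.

For Gamma(k, scale θ): mean = kθ, variance = kθ², so CV = 1/√k.
CV = 0.61, hence k = 1/CV² = 2.69.
Then θ = mean/k = 31.9/2.69 = 11.9.

k ≈ 2.69, θ ≈ 11.9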